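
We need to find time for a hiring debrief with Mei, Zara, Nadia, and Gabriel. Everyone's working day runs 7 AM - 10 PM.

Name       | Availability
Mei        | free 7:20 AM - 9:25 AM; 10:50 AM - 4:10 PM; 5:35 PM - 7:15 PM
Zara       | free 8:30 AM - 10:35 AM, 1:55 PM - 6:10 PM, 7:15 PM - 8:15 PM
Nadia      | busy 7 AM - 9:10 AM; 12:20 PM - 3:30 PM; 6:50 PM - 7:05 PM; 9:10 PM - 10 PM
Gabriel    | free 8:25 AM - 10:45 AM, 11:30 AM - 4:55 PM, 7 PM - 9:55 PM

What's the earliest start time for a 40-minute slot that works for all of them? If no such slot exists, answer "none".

15:30

Mei free: 07:20-09:25, 10:50-16:10, 17:35-19:15.
Zara free: 08:30-10:35, 13:55-18:10, 19:15-20:15.
Nadia free: 09:10-12:20, 15:30-18:50, 19:05-21:10 (invert busy blocks within the working day).
Gabriel free: 08:25-10:45, 11:30-16:55, 19:00-21:55.
Mei ∩ Zara: 08:30-09:25, 13:55-16:10, 17:35-18:10.
Mei ∩ Zara ∩ Nadia: 09:10-09:25, 15:30-16:10, 17:35-18:10.
Mei ∩ Zara ∩ Nadia ∩ Gabriel: 09:10-09:25, 15:30-16:10.
So the common availability across everyone is 09:10-09:25, 15:30-16:10.
The first common window of at least 40 minutes is 15:30-16:10, so the earliest start is 15:30.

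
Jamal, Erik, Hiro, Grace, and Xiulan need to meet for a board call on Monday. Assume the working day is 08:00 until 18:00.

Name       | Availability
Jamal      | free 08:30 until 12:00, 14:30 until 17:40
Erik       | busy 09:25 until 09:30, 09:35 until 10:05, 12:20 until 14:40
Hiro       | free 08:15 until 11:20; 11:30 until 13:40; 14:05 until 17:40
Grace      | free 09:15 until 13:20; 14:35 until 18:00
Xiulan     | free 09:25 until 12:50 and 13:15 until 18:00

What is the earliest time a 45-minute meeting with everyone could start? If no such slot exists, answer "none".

Jamal free: 08:30-12:00, 14:30-17:40.
Erik free: 08:00-09:25, 09:30-09:35, 10:05-12:20, 14:40-18:00 (invert busy blocks within the working day).
Hiro free: 08:15-11:20, 11:30-13:40, 14:05-17:40.
Grace free: 09:15-13:20, 14:35-18:00.
Xiulan free: 09:25-12:50, 13:15-18:00.
Jamal ∩ Erik: 08:30-09:25, 09:30-09:35, 10:05-12:00, 14:40-17:40.
Jamal ∩ Erik ∩ Hiro: 08:30-09:25, 09:30-09:35, 10:05-11:20, 11:30-12:00, 14:40-17:40.
Jamal ∩ Erik ∩ Hiro ∩ Grace: 09:15-09:25, 09:30-09:35, 10:05-11:20, 11:30-12:00, 14:40-17:40.
Jamal ∩ Erik ∩ Hiro ∩ Grace ∩ Xiulan: 09:30-09:35, 10:05-11:20, 11:30-12:00, 14:40-17:40.
The first common window of at least 45 minutes is 10:05-11:20, so the earliest start is 10:05.

10:05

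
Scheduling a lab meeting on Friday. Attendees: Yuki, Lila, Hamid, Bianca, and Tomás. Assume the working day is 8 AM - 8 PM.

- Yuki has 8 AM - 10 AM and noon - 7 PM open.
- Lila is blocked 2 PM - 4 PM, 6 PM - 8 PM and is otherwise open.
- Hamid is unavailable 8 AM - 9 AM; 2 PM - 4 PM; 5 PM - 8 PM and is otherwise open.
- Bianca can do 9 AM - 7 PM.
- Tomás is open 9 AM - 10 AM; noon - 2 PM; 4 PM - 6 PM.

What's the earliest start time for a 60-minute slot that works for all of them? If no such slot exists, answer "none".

Yuki free: 08:00-10:00, 12:00-19:00.
Lila free: 08:00-14:00, 16:00-18:00 (invert busy blocks within the working day).
Hamid free: 09:00-14:00, 16:00-17:00 (invert busy blocks within the working day).
Bianca free: 09:00-19:00.
Tomás free: 09:00-10:00, 12:00-14:00, 16:00-18:00.
Yuki ∩ Lila: 08:00-10:00, 12:00-14:00, 16:00-18:00.
Yuki ∩ Lila ∩ Hamid: 09:00-10:00, 12:00-14:00, 16:00-17:00.
Yuki ∩ Lila ∩ Hamid ∩ Bianca: 09:00-10:00, 12:00-14:00, 16:00-17:00.
Yuki ∩ Lila ∩ Hamid ∩ Bianca ∩ Tomás: 09:00-10:00, 12:00-14:00, 16:00-17:00.
Those are the intersection windows.
The first common window of at least 60 minutes is 09:00-10:00, so the earliest start is 09:00.

09:00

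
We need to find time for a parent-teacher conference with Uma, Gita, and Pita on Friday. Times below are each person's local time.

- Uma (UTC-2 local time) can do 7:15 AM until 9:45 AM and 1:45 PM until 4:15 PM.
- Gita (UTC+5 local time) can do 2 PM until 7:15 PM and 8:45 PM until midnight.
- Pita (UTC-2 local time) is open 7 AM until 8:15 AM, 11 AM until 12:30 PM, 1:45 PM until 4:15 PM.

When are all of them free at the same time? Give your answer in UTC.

Uma in UTC: 09:15-11:45, 15:45-18:15 (add 2h to convert from UTC-2).
Gita in UTC: 09:00-14:15, 15:45-19:00 (subtract 5h to convert from UTC+5).
Pita in UTC: 09:00-10:15, 13:00-14:30, 15:45-18:15 (add 2h to convert from UTC-2).
Uma ∩ Gita: 09:15-11:45, 15:45-18:15.
Uma ∩ Gita ∩ Pita: 09:15-10:15, 15:45-18:15.
So the common availability across everyone is 09:15-10:15, 15:45-18:15.

09:15-10:15, 15:45-18:15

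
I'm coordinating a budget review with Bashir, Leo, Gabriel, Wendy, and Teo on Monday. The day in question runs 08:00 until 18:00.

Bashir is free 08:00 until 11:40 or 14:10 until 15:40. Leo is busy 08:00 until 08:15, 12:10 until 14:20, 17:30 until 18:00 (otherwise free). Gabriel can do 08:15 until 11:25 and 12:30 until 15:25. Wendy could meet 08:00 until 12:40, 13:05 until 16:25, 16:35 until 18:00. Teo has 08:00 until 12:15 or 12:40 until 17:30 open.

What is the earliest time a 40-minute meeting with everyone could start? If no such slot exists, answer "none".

Bashir free: 08:00-11:40, 14:10-15:40.
Leo free: 08:15-12:10, 14:20-17:30 (invert busy blocks within the working day).
Gabriel free: 08:15-11:25, 12:30-15:25.
Wendy free: 08:00-12:40, 13:05-16:25, 16:35-18:00.
Teo free: 08:00-12:15, 12:40-17:30.
Bashir ∩ Leo: 08:15-11:40, 14:20-15:40.
Bashir ∩ Leo ∩ Gabriel: 08:15-11:25, 14:20-15:25.
Bashir ∩ Leo ∩ Gabriel ∩ Wendy: 08:15-11:25, 14:20-15:25.
Bashir ∩ Leo ∩ Gabriel ∩ Wendy ∩ Teo: 08:15-11:25, 14:20-15:25.
So the common availability across everyone is 08:15-11:25, 14:20-15:25.
The first common window of at least 40 minutes is 08:15-11:25, so the earliest start is 08:15.

08:15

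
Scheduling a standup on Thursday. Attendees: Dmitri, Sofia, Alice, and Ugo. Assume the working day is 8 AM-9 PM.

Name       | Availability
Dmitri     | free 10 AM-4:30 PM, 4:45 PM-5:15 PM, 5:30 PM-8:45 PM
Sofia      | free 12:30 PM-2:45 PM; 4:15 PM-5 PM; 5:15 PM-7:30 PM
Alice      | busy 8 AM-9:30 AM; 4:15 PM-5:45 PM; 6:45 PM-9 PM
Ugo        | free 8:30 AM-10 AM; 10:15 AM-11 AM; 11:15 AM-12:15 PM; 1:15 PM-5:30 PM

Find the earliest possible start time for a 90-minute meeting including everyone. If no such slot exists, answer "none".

Dmitri free: 10:00-16:30, 16:45-17:15, 17:30-20:45.
Sofia free: 12:30-14:45, 16:15-17:00, 17:15-19:30.
Alice free: 09:30-16:15, 17:45-18:45 (invert busy blocks within the working day).
Ugo free: 08:30-10:00, 10:15-11:00, 11:15-12:15, 13:15-17:30.
Dmitri ∩ Sofia: 12:30-14:45, 16:15-16:30, 16:45-17:00, 17:30-19:30.
Dmitri ∩ Sofia ∩ Alice: 12:30-14:45, 17:45-18:45.
Dmitri ∩ Sofia ∩ Alice ∩ Ugo: 13:15-14:45.
The first common window of at least 90 minutes is 13:15-14:45, so the earliest start is 13:15.

13:15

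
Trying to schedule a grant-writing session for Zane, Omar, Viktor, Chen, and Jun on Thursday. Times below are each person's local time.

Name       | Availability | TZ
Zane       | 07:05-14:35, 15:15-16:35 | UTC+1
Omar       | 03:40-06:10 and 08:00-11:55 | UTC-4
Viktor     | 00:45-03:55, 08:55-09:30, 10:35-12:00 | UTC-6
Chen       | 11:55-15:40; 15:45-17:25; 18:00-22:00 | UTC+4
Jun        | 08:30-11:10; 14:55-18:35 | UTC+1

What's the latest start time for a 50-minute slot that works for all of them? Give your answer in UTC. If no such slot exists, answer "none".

09:05

Zane in UTC: 06:05-13:35, 14:15-15:35 (subtract 1h to convert from UTC+1).
Omar in UTC: 07:40-10:10, 12:00-15:55 (add 4h to convert from UTC-4).
Viktor in UTC: 06:45-09:55, 14:55-15:30, 16:35-18:00 (add 6h to convert from UTC-6).
Chen in UTC: 07:55-11:40, 11:45-13:25, 14:00-18:00 (subtract 4h to convert from UTC+4).
Jun in UTC: 07:30-10:10, 13:55-17:35 (subtract 1h to convert from UTC+1).
Zane ∩ Omar: 07:40-10:10, 12:00-13:35, 14:15-15:35.
Zane ∩ Omar ∩ Viktor: 07:40-09:55, 14:55-15:30.
Zane ∩ Omar ∩ Viktor ∩ Chen: 07:55-09:55, 14:55-15:30.
Zane ∩ Omar ∩ Viktor ∩ Chen ∩ Jun: 07:55-09:55, 14:55-15:30.
The last common window of at least 50 minutes is 07:55-09:55; a 50-minute meeting can start as late as 09:05 and still end by 09:55.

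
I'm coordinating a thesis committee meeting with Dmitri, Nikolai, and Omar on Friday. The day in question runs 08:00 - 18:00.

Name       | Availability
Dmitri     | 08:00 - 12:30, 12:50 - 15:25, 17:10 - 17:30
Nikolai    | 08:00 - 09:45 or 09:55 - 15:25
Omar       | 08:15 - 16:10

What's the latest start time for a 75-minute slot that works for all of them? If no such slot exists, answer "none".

14:10

Dmitri ∩ Nikolai: 08:00-09:45, 09:55-12:30, 12:50-15:25.
Dmitri ∩ Nikolai ∩ Omar: 08:15-09:45, 09:55-12:30, 12:50-15:25.
The last common window of at least 75 minutes is 12:50-15:25; a 75-minute meeting can start as late as 14:10 and still end by 15:25.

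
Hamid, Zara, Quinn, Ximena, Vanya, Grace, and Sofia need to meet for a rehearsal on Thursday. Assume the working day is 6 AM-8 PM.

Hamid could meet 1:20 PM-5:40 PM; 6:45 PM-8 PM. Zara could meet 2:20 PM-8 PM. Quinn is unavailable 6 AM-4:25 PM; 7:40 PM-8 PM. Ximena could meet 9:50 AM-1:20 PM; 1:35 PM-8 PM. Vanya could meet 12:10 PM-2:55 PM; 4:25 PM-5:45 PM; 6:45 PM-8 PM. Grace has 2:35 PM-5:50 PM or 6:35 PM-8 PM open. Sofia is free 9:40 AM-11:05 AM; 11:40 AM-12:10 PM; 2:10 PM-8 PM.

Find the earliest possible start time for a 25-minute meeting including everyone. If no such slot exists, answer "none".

16:25

Hamid free: 13:20-17:40, 18:45-20:00.
Zara free: 14:20-20:00.
Quinn free: 16:25-19:40 (invert busy blocks within the working day).
Ximena free: 09:50-13:20, 13:35-20:00.
Vanya free: 12:10-14:55, 16:25-17:45, 18:45-20:00.
Grace free: 14:35-17:50, 18:35-20:00.
Sofia free: 09:40-11:05, 11:40-12:10, 14:10-20:00.
Hamid ∩ Zara: 14:20-17:40, 18:45-20:00.
Hamid ∩ Zara ∩ Quinn: 16:25-17:40, 18:45-19:40.
Hamid ∩ Zara ∩ Quinn ∩ Ximena: 16:25-17:40, 18:45-19:40.
Hamid ∩ Zara ∩ Quinn ∩ Ximena ∩ Vanya: 16:25-17:40, 18:45-19:40.
Hamid ∩ Zara ∩ Quinn ∩ Ximena ∩ Vanya ∩ Grace: 16:25-17:40, 18:45-19:40.
Hamid ∩ Zara ∩ Quinn ∩ Ximena ∩ Vanya ∩ Grace ∩ Sofia: 16:25-17:40, 18:45-19:40.
The first common window of at least 25 minutes is 16:25-17:40, so the earliest start is 16:25.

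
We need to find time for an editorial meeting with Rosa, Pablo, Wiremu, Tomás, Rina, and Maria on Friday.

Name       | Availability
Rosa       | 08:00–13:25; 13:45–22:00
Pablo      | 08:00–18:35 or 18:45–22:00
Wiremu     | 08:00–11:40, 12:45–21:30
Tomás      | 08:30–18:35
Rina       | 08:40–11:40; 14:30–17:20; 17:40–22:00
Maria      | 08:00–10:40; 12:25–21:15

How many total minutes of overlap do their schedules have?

Rosa ∩ Pablo: 08:00-13:25, 13:45-18:35, 18:45-22:00.
Rosa ∩ Pablo ∩ Wiremu: 08:00-11:40, 12:45-13:25, 13:45-18:35, 18:45-21:30.
Rosa ∩ Pablo ∩ Wiremu ∩ Tomás: 08:30-11:40, 12:45-13:25, 13:45-18:35.
Rosa ∩ Pablo ∩ Wiremu ∩ Tomás ∩ Rina: 08:40-11:40, 14:30-17:20, 17:40-18:35.
Rosa ∩ Pablo ∩ Wiremu ∩ Tomás ∩ Rina ∩ Maria: 08:40-10:40, 14:30-17:20, 17:40-18:35.
Summing the common windows: 120 + 170 + 55 = 345 minutes.

345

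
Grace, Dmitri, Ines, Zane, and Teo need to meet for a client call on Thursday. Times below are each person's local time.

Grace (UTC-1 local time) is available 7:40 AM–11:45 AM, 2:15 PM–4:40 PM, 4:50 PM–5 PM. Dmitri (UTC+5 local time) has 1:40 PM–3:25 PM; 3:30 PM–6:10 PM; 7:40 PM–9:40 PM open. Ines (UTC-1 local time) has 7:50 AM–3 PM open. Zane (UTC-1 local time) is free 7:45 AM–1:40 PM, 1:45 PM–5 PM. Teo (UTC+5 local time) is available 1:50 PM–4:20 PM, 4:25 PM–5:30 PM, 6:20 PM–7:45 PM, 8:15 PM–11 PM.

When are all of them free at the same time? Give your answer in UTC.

08:50-10:25, 10:30-11:20, 11:25-12:30, 15:15-16:00

Grace in UTC: 08:40-12:45, 15:15-17:40, 17:50-18:00 (add 1h to convert from UTC-1).
Dmitri in UTC: 08:40-10:25, 10:30-13:10, 14:40-16:40 (subtract 5h to convert from UTC+5).
Ines in UTC: 08:50-16:00 (add 1h to convert from UTC-1).
Zane in UTC: 08:45-14:40, 14:45-18:00 (add 1h to convert from UTC-1).
Teo in UTC: 08:50-11:20, 11:25-12:30, 13:20-14:45, 15:15-18:00 (subtract 5h to convert from UTC+5).
Grace ∩ Dmitri: 08:40-10:25, 10:30-12:45, 15:15-16:40.
Grace ∩ Dmitri ∩ Ines: 08:50-10:25, 10:30-12:45, 15:15-16:00.
Grace ∩ Dmitri ∩ Ines ∩ Zane: 08:50-10:25, 10:30-12:45, 15:15-16:00.
Grace ∩ Dmitri ∩ Ines ∩ Zane ∩ Teo: 08:50-10:25, 10:30-11:20, 11:25-12:30, 15:15-16:00.
So the common availability across everyone is 08:50-10:25, 10:30-11:20, 11:25-12:30, 15:15-16:00.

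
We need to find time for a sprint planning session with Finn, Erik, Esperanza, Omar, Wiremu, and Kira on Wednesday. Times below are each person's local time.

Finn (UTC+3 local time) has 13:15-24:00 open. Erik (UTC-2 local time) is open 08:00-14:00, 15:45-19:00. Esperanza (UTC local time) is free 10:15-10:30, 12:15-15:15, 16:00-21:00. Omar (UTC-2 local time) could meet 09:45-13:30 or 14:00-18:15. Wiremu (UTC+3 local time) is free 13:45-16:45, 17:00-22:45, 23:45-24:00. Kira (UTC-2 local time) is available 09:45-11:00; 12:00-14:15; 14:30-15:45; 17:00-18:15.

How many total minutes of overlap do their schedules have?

Finn in UTC: 10:15-21:00 (subtract 3h to convert from UTC+3).
Erik in UTC: 10:00-16:00, 17:45-21:00 (add 2h to convert from UTC-2).
Esperanza in UTC: 10:15-10:30, 12:15-15:15, 16:00-21:00.
Omar in UTC: 11:45-15:30, 16:00-20:15 (add 2h to convert from UTC-2).
Wiremu in UTC: 10:45-13:45, 14:00-19:45, 20:45-21:00 (subtract 3h to convert from UTC+3).
Kira in UTC: 11:45-13:00, 14:00-16:15, 16:30-17:45, 19:00-20:15 (add 2h to convert from UTC-2).
Finn ∩ Erik: 10:15-16:00, 17:45-21:00.
Finn ∩ Erik ∩ Esperanza: 10:15-10:30, 12:15-15:15, 17:45-21:00.
Finn ∩ Erik ∩ Esperanza ∩ Omar: 12:15-15:15, 17:45-20:15.
Finn ∩ Erik ∩ Esperanza ∩ Omar ∩ Wiremu: 12:15-13:45, 14:00-15:15, 17:45-19:45.
Finn ∩ Erik ∩ Esperanza ∩ Omar ∩ Wiremu ∩ Kira: 12:15-13:00, 14:00-15:15, 19:00-19:45.
Summing the common windows: 45 + 75 + 45 = 165 minutes.

165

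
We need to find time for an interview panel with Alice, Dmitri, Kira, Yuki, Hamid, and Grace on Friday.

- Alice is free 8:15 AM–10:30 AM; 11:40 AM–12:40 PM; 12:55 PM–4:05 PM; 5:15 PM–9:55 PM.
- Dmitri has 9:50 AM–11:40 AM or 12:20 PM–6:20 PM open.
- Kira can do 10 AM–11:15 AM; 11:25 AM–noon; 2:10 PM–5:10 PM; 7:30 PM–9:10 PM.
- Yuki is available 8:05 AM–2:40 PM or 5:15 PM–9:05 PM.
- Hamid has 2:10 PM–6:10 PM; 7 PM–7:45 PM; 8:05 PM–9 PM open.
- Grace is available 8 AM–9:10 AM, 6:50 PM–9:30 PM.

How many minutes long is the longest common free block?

Alice ∩ Dmitri: 09:50-10:30, 12:20-12:40, 12:55-16:05, 17:15-18:20.
Alice ∩ Dmitri ∩ Kira: 10:00-10:30, 14:10-16:05.
Alice ∩ Dmitri ∩ Kira ∩ Yuki: 10:00-10:30, 14:10-14:40.
Alice ∩ Dmitri ∩ Kira ∩ Yuki ∩ Hamid: 14:10-14:40.
Alice ∩ Dmitri ∩ Kira ∩ Yuki ∩ Hamid ∩ Grace: ∅.
There is no time when everyone is free.
No common window exists, so the longest block is 0 minutes.

0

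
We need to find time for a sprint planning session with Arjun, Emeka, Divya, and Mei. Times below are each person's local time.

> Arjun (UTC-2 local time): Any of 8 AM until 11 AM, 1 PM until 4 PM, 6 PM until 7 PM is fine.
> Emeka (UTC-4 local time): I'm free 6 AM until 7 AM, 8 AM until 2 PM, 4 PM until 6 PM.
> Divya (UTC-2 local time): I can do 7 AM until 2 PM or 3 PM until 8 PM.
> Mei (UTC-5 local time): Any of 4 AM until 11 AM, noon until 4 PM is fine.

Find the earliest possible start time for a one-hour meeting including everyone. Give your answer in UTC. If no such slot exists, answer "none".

10:00

Arjun in UTC: 10:00-13:00, 15:00-18:00, 20:00-21:00 (add 2h to convert from UTC-2).
Emeka in UTC: 10:00-11:00, 12:00-18:00, 20:00-22:00 (add 4h to convert from UTC-4).
Divya in UTC: 09:00-16:00, 17:00-22:00 (add 2h to convert from UTC-2).
Mei in UTC: 09:00-16:00, 17:00-21:00 (add 5h to convert from UTC-5).
Arjun ∩ Emeka: 10:00-11:00, 12:00-13:00, 15:00-18:00, 20:00-21:00.
Arjun ∩ Emeka ∩ Divya: 10:00-11:00, 12:00-13:00, 15:00-16:00, 17:00-18:00, 20:00-21:00.
Arjun ∩ Emeka ∩ Divya ∩ Mei: 10:00-11:00, 12:00-13:00, 15:00-16:00, 17:00-18:00, 20:00-21:00.
The first common window of at least 60 minutes is 10:00-11:00, so the earliest start is 10:00.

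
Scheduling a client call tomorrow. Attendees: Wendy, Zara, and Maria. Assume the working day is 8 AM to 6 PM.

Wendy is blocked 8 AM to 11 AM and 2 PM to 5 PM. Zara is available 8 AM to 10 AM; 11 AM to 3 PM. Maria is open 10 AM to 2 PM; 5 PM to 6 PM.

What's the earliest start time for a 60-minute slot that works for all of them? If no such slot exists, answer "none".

11:00

Wendy free: 11:00-14:00, 17:00-18:00 (invert busy blocks within the working day).
Zara free: 08:00-10:00, 11:00-15:00.
Maria free: 10:00-14:00, 17:00-18:00.
Wendy ∩ Zara: 11:00-14:00.
Wendy ∩ Zara ∩ Maria: 11:00-14:00.
The first common window of at least 60 minutes is 11:00-14:00, so the earliest start is 11:00.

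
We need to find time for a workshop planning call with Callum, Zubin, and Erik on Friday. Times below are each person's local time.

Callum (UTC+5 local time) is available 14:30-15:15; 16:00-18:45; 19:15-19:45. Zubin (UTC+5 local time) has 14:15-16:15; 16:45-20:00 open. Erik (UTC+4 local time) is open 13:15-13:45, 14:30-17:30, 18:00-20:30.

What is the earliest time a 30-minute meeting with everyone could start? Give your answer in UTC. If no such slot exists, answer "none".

Callum in UTC: 09:30-10:15, 11:00-13:45, 14:15-14:45 (subtract 5h to convert from UTC+5).
Zubin in UTC: 09:15-11:15, 11:45-15:00 (subtract 5h to convert from UTC+5).
Erik in UTC: 09:15-09:45, 10:30-13:30, 14:00-16:30 (subtract 4h to convert from UTC+4).
Callum ∩ Zubin: 09:30-10:15, 11:00-11:15, 11:45-13:45, 14:15-14:45.
Callum ∩ Zubin ∩ Erik: 09:30-09:45, 11:00-11:15, 11:45-13:30, 14:15-14:45.
The first common window of at least 30 minutes is 11:45-13:30, so the earliest start is 11:45.

11:45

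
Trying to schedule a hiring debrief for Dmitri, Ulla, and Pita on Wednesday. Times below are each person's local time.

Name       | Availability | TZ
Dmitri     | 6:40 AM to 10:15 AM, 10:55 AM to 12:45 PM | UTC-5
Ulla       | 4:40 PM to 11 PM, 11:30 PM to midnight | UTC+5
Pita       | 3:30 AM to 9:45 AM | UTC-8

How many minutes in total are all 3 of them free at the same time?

Dmitri in UTC: 11:40-15:15, 15:55-17:45 (add 5h to convert from UTC-5).
Ulla in UTC: 11:40-18:00, 18:30-19:00 (subtract 5h to convert from UTC+5).
Pita in UTC: 11:30-17:45 (add 8h to convert from UTC-8).
Dmitri ∩ Ulla: 11:40-15:15, 15:55-17:45.
Dmitri ∩ Ulla ∩ Pita: 11:40-15:15, 15:55-17:45.
Those are the intersection windows.
Summing the common windows: 215 + 110 = 325 minutes.

325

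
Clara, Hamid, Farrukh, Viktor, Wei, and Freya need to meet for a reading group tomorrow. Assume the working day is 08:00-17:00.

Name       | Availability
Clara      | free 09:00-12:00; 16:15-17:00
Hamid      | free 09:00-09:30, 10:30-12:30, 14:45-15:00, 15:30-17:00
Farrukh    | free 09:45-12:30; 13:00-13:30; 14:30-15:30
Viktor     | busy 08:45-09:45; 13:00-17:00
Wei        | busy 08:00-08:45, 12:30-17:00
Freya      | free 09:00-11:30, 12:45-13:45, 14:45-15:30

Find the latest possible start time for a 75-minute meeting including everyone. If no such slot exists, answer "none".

Clara free: 09:00-12:00, 16:15-17:00.
Hamid free: 09:00-09:30, 10:30-12:30, 14:45-15:00, 15:30-17:00.
Farrukh free: 09:45-12:30, 13:00-13:30, 14:30-15:30.
Viktor free: 08:00-08:45, 09:45-13:00 (invert busy blocks within the working day).
Wei free: 08:45-12:30 (invert busy blocks within the working day).
Freya free: 09:00-11:30, 12:45-13:45, 14:45-15:30.
Clara ∩ Hamid: 09:00-09:30, 10:30-12:00, 16:15-17:00.
Clara ∩ Hamid ∩ Farrukh: 10:30-12:00.
Clara ∩ Hamid ∩ Farrukh ∩ Viktor: 10:30-12:00.
Clara ∩ Hamid ∩ Farrukh ∩ Viktor ∩ Wei: 10:30-12:00.
Clara ∩ Hamid ∩ Farrukh ∩ Viktor ∩ Wei ∩ Freya: 10:30-11:30.
No common window is at least 75 minutes long.

none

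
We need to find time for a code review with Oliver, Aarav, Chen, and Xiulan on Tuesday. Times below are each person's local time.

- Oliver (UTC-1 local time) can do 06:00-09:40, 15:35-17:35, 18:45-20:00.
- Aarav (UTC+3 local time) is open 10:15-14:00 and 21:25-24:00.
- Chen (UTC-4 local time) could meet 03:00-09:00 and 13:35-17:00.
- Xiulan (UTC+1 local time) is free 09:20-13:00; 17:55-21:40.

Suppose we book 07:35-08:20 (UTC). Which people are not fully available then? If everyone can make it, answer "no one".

Xiulan

Oliver in UTC: 07:00-10:40, 16:35-18:35, 19:45-21:00 (add 1h to convert from UTC-1).
Aarav in UTC: 07:15-11:00, 18:25-21:00 (subtract 3h to convert from UTC+3).
Chen in UTC: 07:00-13:00, 17:35-21:00 (add 4h to convert from UTC-4).
Xiulan in UTC: 08:20-12:00, 16:55-20:40 (subtract 1h to convert from UTC+1).
Oliver: free for 07:35-08:20. Aarav: free for 07:35-08:20. Chen: free for 07:35-08:20. Xiulan: not fully free for 07:35-08:20.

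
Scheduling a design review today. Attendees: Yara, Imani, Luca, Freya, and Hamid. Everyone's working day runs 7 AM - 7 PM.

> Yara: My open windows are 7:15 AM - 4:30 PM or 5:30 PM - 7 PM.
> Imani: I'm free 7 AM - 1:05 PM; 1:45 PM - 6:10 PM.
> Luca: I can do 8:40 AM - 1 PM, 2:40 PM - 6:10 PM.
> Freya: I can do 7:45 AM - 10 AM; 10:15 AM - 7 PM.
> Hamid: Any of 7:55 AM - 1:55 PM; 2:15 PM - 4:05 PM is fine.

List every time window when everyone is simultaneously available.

Yara ∩ Imani: 07:15-13:05, 13:45-16:30, 17:30-18:10.
Yara ∩ Imani ∩ Luca: 08:40-13:00, 14:40-16:30, 17:30-18:10.
Yara ∩ Imani ∩ Luca ∩ Freya: 08:40-10:00, 10:15-13:00, 14:40-16:30, 17:30-18:10.
Yara ∩ Imani ∩ Luca ∩ Freya ∩ Hamid: 08:40-10:00, 10:15-13:00, 14:40-16:05.

08:40-10:00, 10:15-13:00, 14:40-16:05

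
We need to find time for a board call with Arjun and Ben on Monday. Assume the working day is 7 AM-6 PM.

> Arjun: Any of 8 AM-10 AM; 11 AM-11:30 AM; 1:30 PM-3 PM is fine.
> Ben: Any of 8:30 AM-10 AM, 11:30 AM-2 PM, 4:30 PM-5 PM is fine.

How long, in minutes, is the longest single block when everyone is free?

90

Arjun ∩ Ben: 08:30-10:00, 13:30-14:00.
Those are the intersection windows.
The longest is 08:30-10:00 at 90 minutes.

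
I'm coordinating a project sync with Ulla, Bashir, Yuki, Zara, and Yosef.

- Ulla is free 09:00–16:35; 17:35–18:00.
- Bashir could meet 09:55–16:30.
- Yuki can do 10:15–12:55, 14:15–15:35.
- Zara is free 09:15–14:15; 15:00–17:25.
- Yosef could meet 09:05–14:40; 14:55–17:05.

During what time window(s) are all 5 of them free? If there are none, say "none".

10:15-12:55, 15:00-15:35

Ulla ∩ Bashir: 09:55-16:30.
Ulla ∩ Bashir ∩ Yuki: 10:15-12:55, 14:15-15:35.
Ulla ∩ Bashir ∩ Yuki ∩ Zara: 10:15-12:55, 15:00-15:35.
Ulla ∩ Bashir ∩ Yuki ∩ Zara ∩ Yosef: 10:15-12:55, 15:00-15:35.
So the common availability across everyone is 10:15-12:55, 15:00-15:35.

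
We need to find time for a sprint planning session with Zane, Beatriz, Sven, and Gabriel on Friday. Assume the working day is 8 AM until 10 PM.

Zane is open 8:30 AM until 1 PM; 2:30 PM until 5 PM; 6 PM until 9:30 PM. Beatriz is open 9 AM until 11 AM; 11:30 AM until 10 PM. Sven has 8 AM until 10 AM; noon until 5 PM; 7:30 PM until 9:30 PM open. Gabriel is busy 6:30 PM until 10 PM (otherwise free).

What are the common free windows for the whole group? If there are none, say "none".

Zane free: 08:30-13:00, 14:30-17:00, 18:00-21:30.
Beatriz free: 09:00-11:00, 11:30-22:00.
Sven free: 08:00-10:00, 12:00-17:00, 19:30-21:30.
Gabriel free: 08:00-18:30 (invert busy blocks within the working day).
Zane ∩ Beatriz: 09:00-11:00, 11:30-13:00, 14:30-17:00, 18:00-21:30.
Zane ∩ Beatriz ∩ Sven: 09:00-10:00, 12:00-13:00, 14:30-17:00, 19:30-21:30.
Zane ∩ Beatriz ∩ Sven ∩ Gabriel: 09:00-10:00, 12:00-13:00, 14:30-17:00.

09:00-10:00, 12:00-13:00, 14:30-17:00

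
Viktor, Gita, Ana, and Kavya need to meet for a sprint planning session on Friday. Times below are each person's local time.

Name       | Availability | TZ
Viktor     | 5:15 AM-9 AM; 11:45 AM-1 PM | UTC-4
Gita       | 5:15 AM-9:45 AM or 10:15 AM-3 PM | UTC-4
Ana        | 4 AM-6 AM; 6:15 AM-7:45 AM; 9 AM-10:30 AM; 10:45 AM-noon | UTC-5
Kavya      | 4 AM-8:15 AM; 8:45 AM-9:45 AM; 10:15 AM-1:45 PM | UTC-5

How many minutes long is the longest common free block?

105

Viktor in UTC: 09:15-13:00, 15:45-17:00 (add 4h to convert from UTC-4).
Gita in UTC: 09:15-13:45, 14:15-19:00 (add 4h to convert from UTC-4).
Ana in UTC: 09:00-11:00, 11:15-12:45, 14:00-15:30, 15:45-17:00 (add 5h to convert from UTC-5).
Kavya in UTC: 09:00-13:15, 13:45-14:45, 15:15-18:45 (add 5h to convert from UTC-5).
Viktor ∩ Gita: 09:15-13:00, 15:45-17:00.
Viktor ∩ Gita ∩ Ana: 09:15-11:00, 11:15-12:45, 15:45-17:00.
Viktor ∩ Gita ∩ Ana ∩ Kavya: 09:15-11:00, 11:15-12:45, 15:45-17:00.
So the common availability across everyone is 09:15-11:00, 11:15-12:45, 15:45-17:00.
The longest is 09:15-11:00 at 105 minutes.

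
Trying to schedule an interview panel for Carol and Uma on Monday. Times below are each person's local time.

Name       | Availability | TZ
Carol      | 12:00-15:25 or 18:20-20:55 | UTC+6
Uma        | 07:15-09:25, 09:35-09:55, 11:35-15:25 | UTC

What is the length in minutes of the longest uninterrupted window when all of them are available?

Carol in UTC: 06:00-09:25, 12:20-14:55 (subtract 6h to convert from UTC+6).
Uma in UTC: 07:15-09:25, 09:35-09:55, 11:35-15:25.
Carol ∩ Uma: 07:15-09:25, 12:20-14:55.
The longest is 12:20-14:55 at 155 minutes.

155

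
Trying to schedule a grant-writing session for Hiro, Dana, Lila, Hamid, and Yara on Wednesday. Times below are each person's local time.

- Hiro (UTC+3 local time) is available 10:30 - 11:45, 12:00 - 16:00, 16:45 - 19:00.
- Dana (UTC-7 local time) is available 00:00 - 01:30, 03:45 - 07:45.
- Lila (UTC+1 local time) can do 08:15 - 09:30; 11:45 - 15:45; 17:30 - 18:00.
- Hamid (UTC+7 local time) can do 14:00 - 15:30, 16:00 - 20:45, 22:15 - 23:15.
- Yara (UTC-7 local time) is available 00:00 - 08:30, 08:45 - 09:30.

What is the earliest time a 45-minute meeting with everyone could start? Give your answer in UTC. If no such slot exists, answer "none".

07:30

Hiro in UTC: 07:30-08:45, 09:00-13:00, 13:45-16:00 (subtract 3h to convert from UTC+3).
Dana in UTC: 07:00-08:30, 10:45-14:45 (add 7h to convert from UTC-7).
Lila in UTC: 07:15-08:30, 10:45-14:45, 16:30-17:00 (subtract 1h to convert from UTC+1).
Hamid in UTC: 07:00-08:30, 09:00-13:45, 15:15-16:15 (subtract 7h to convert from UTC+7).
Yara in UTC: 07:00-15:30, 15:45-16:30 (add 7h to convert from UTC-7).
Hiro ∩ Dana: 07:30-08:30, 10:45-13:00, 13:45-14:45.
Hiro ∩ Dana ∩ Lila: 07:30-08:30, 10:45-13:00, 13:45-14:45.
Hiro ∩ Dana ∩ Lila ∩ Hamid: 07:30-08:30, 10:45-13:00.
Hiro ∩ Dana ∩ Lila ∩ Hamid ∩ Yara: 07:30-08:30, 10:45-13:00.
So the common availability across everyone is 07:30-08:30, 10:45-13:00.
The first common window of at least 45 minutes is 07:30-08:30, so the earliest start is 07:30.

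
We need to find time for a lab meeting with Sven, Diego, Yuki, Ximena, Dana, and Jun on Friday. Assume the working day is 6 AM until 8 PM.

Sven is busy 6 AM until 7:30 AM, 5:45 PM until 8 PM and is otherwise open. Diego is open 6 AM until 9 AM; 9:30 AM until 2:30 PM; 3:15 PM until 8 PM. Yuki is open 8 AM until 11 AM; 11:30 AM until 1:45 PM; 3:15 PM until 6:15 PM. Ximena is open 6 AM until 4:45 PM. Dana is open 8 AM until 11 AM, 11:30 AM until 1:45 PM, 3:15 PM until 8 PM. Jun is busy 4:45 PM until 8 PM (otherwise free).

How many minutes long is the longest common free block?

Sven free: 07:30-17:45 (invert busy blocks within the working day).
Diego free: 06:00-09:00, 09:30-14:30, 15:15-20:00.
Yuki free: 08:00-11:00, 11:30-13:45, 15:15-18:15.
Ximena free: 06:00-16:45.
Dana free: 08:00-11:00, 11:30-13:45, 15:15-20:00.
Jun free: 06:00-16:45 (invert busy blocks within the working day).
Sven ∩ Diego: 07:30-09:00, 09:30-14:30, 15:15-17:45.
Sven ∩ Diego ∩ Yuki: 08:00-09:00, 09:30-11:00, 11:30-13:45, 15:15-17:45.
Sven ∩ Diego ∩ Yuki ∩ Ximena: 08:00-09:00, 09:30-11:00, 11:30-13:45, 15:15-16:45.
Sven ∩ Diego ∩ Yuki ∩ Ximena ∩ Dana: 08:00-09:00, 09:30-11:00, 11:30-13:45, 15:15-16:45.
Sven ∩ Diego ∩ Yuki ∩ Ximena ∩ Dana ∩ Jun: 08:00-09:00, 09:30-11:00, 11:30-13:45, 15:15-16:45.
The longest is 11:30-13:45 at 135 minutes.

135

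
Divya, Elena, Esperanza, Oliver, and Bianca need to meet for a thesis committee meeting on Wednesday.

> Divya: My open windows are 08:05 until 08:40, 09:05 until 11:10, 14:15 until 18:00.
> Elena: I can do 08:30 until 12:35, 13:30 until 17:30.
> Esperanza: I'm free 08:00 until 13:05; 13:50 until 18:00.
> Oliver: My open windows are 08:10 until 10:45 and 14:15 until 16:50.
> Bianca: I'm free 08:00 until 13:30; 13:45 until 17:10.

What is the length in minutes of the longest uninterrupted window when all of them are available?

155

Divya ∩ Elena: 08:30-08:40, 09:05-11:10, 14:15-17:30.
Divya ∩ Elena ∩ Esperanza: 08:30-08:40, 09:05-11:10, 14:15-17:30.
Divya ∩ Elena ∩ Esperanza ∩ Oliver: 08:30-08:40, 09:05-10:45, 14:15-16:50.
Divya ∩ Elena ∩ Esperanza ∩ Oliver ∩ Bianca: 08:30-08:40, 09:05-10:45, 14:15-16:50.
The longest is 14:15-16:50 at 155 minutes.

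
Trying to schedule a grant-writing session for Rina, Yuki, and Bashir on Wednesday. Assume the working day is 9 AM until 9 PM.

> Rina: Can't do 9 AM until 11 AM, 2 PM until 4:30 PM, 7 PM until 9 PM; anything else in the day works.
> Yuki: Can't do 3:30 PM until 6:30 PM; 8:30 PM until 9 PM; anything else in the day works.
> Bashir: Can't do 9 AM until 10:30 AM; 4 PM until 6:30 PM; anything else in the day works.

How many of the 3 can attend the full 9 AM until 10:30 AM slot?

1

Rina free: 11:00-14:00, 16:30-19:00 (invert busy blocks within the working day).
Yuki free: 09:00-15:30, 18:30-20:30 (invert busy blocks within the working day).
Bashir free: 10:30-16:00, 18:30-21:00 (invert busy blocks within the working day).
Yuki can make the full 09:00-10:30 slot — that's 1.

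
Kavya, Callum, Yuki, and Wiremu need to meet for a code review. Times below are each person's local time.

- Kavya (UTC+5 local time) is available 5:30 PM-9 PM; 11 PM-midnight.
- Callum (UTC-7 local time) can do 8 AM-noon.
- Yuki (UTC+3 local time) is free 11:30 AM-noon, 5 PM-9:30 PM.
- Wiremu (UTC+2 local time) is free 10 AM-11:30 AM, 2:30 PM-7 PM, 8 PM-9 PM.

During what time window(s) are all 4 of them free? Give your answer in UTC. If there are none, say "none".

Kavya in UTC: 12:30-16:00, 18:00-19:00 (subtract 5h to convert from UTC+5).
Callum in UTC: 15:00-19:00 (add 7h to convert from UTC-7).
Yuki in UTC: 08:30-09:00, 14:00-18:30 (subtract 3h to convert from UTC+3).
Wiremu in UTC: 08:00-09:30, 12:30-17:00, 18:00-19:00 (subtract 2h to convert from UTC+2).
Kavya ∩ Callum: 15:00-16:00, 18:00-19:00.
Kavya ∩ Callum ∩ Yuki: 15:00-16:00, 18:00-18:30.
Kavya ∩ Callum ∩ Yuki ∩ Wiremu: 15:00-16:00, 18:00-18:30.

15:00-16:00, 18:00-18:30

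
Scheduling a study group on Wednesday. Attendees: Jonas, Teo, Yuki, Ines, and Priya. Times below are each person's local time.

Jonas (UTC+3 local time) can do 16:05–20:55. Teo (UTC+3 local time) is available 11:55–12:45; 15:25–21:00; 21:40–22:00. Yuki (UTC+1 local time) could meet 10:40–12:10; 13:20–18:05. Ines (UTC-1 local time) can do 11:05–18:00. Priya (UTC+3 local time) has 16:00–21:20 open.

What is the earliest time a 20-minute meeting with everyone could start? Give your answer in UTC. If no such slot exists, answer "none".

13:05

Jonas in UTC: 13:05-17:55 (subtract 3h to convert from UTC+3).
Teo in UTC: 08:55-09:45, 12:25-18:00, 18:40-19:00 (subtract 3h to convert from UTC+3).
Yuki in UTC: 09:40-11:10, 12:20-17:05 (subtract 1h to convert from UTC+1).
Ines in UTC: 12:05-19:00 (add 1h to convert from UTC-1).
Priya in UTC: 13:00-18:20 (subtract 3h to convert from UTC+3).
Jonas ∩ Teo: 13:05-17:55.
Jonas ∩ Teo ∩ Yuki: 13:05-17:05.
Jonas ∩ Teo ∩ Yuki ∩ Ines: 13:05-17:05.
Jonas ∩ Teo ∩ Yuki ∩ Ines ∩ Priya: 13:05-17:05.
So the common availability across everyone is 13:05-17:05.
The first common window of at least 20 minutes is 13:05-17:05, so the earliest start is 13:05.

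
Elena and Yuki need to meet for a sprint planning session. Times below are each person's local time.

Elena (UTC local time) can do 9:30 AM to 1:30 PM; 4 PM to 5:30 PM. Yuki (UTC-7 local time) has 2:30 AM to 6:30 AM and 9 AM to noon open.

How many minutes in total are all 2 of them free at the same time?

330

Elena in UTC: 09:30-13:30, 16:00-17:30.
Yuki in UTC: 09:30-13:30, 16:00-19:00 (add 7h to convert from UTC-7).
Elena ∩ Yuki: 09:30-13:30, 16:00-17:30.
So the common availability across everyone is 09:30-13:30, 16:00-17:30.
Summing the common windows: 240 + 90 = 330 minutes.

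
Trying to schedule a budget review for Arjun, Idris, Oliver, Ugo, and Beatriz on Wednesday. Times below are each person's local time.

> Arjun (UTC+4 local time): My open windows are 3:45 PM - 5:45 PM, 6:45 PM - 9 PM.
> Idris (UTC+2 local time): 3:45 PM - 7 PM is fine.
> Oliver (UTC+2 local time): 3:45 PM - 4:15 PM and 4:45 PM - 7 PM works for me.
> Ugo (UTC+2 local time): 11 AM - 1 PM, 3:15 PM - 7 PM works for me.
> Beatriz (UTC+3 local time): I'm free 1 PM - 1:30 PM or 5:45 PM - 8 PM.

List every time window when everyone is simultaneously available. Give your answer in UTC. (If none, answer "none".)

Arjun in UTC: 11:45-13:45, 14:45-17:00 (subtract 4h to convert from UTC+4).
Idris in UTC: 13:45-17:00 (subtract 2h to convert from UTC+2).
Oliver in UTC: 13:45-14:15, 14:45-17:00 (subtract 2h to convert from UTC+2).
Ugo in UTC: 09:00-11:00, 13:15-17:00 (subtract 2h to convert from UTC+2).
Beatriz in UTC: 10:00-10:30, 14:45-17:00 (subtract 3h to convert from UTC+3).
Arjun ∩ Idris: 14:45-17:00.
Arjun ∩ Idris ∩ Oliver: 14:45-17:00.
Arjun ∩ Idris ∩ Oliver ∩ Ugo: 14:45-17:00.
Arjun ∩ Idris ∩ Oliver ∩ Ugo ∩ Beatriz: 14:45-17:00.
So the common availability across everyone is 14:45-17:00.

14:45-17:00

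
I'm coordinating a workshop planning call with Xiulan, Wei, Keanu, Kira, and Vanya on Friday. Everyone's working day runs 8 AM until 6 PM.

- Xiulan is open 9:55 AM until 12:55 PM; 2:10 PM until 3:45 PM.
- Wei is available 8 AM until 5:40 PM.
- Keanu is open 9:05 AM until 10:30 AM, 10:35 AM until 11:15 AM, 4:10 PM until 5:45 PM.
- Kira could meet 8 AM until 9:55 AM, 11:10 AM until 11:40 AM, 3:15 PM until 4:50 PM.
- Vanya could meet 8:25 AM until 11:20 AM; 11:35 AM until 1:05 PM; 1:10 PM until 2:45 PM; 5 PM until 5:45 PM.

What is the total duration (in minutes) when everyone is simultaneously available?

Xiulan ∩ Wei: 09:55-12:55, 14:10-15:45.
Xiulan ∩ Wei ∩ Keanu: 09:55-10:30, 10:35-11:15.
Xiulan ∩ Wei ∩ Keanu ∩ Kira: 11:10-11:15.
Xiulan ∩ Wei ∩ Keanu ∩ Kira ∩ Vanya: 11:10-11:15.
That's a single block of 5 minutes.

5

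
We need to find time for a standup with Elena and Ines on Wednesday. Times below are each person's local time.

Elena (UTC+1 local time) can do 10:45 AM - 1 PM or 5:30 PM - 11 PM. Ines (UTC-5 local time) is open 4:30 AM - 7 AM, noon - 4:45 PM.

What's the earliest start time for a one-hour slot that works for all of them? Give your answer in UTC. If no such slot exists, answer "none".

Elena in UTC: 09:45-12:00, 16:30-22:00 (subtract 1h to convert from UTC+1).
Ines in UTC: 09:30-12:00, 17:00-21:45 (add 5h to convert from UTC-5).
Elena ∩ Ines: 09:45-12:00, 17:00-21:45.
The first common window of at least 60 minutes is 09:45-12:00, so the earliest start is 09:45.

09:45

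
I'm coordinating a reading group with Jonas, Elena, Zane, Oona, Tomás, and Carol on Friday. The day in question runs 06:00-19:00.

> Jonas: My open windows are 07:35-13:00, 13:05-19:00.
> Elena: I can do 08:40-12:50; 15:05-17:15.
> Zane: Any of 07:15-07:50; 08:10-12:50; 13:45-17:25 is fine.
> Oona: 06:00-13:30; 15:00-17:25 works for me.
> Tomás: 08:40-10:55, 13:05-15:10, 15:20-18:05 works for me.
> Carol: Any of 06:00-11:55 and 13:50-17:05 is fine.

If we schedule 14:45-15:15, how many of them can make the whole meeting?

Jonas, Zane, and Carol can make the full 14:45-15:15 slot — that's 3.

3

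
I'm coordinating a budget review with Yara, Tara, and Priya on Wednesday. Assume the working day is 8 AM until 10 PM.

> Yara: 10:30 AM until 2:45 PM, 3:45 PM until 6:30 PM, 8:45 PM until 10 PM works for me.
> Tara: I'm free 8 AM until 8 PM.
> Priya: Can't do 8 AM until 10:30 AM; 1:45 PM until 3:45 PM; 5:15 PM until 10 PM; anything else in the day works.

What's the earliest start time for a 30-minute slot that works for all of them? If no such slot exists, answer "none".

Yara free: 10:30-14:45, 15:45-18:30, 20:45-22:00.
Tara free: 08:00-20:00.
Priya free: 10:30-13:45, 15:45-17:15 (invert busy blocks within the working day).
Yara ∩ Tara: 10:30-14:45, 15:45-18:30.
Yara ∩ Tara ∩ Priya: 10:30-13:45, 15:45-17:15.
So the common availability across everyone is 10:30-13:45, 15:45-17:15.
The first common window of at least 30 minutes is 10:30-13:45, so the earliest start is 10:30.

10:30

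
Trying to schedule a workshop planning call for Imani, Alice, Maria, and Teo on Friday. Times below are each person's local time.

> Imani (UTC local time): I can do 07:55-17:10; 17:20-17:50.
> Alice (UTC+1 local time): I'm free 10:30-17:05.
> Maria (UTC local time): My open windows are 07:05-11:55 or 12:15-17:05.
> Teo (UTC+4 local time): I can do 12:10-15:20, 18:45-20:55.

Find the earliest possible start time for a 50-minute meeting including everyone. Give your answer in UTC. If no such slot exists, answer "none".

09:30

Imani in UTC: 07:55-17:10, 17:20-17:50.
Alice in UTC: 09:30-16:05 (subtract 1h to convert from UTC+1).
Maria in UTC: 07:05-11:55, 12:15-17:05.
Teo in UTC: 08:10-11:20, 14:45-16:55 (subtract 4h to convert from UTC+4).
Imani ∩ Alice: 09:30-16:05.
Imani ∩ Alice ∩ Maria: 09:30-11:55, 12:15-16:05.
Imani ∩ Alice ∩ Maria ∩ Teo: 09:30-11:20, 14:45-16:05.
The first common window of at least 50 minutes is 09:30-11:20, so the earliest start is 09:30.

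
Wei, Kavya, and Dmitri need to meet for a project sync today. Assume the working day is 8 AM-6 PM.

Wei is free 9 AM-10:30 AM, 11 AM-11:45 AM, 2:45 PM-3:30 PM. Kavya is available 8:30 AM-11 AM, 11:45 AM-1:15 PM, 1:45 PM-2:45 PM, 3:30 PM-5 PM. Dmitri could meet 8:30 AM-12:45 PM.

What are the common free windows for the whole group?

09:00-10:30

Wei ∩ Kavya: 09:00-10:30.
Wei ∩ Kavya ∩ Dmitri: 09:00-10:30.
So the common availability across everyone is 09:00-10:30.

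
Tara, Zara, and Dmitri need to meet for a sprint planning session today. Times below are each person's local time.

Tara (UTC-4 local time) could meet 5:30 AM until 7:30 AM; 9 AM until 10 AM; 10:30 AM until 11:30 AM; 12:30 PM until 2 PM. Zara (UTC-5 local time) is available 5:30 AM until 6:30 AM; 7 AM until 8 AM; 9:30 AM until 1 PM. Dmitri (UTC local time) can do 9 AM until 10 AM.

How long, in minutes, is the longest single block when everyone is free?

Tara in UTC: 09:30-11:30, 13:00-14:00, 14:30-15:30, 16:30-18:00 (add 4h to convert from UTC-4).
Zara in UTC: 10:30-11:30, 12:00-13:00, 14:30-18:00 (add 5h to convert from UTC-5).
Dmitri in UTC: 09:00-10:00.
Tara ∩ Zara: 10:30-11:30, 14:30-15:30, 16:30-18:00.
Tara ∩ Zara ∩ Dmitri: ∅.
There is no time when everyone is free.
No common window exists, so the longest block is 0 minutes.

0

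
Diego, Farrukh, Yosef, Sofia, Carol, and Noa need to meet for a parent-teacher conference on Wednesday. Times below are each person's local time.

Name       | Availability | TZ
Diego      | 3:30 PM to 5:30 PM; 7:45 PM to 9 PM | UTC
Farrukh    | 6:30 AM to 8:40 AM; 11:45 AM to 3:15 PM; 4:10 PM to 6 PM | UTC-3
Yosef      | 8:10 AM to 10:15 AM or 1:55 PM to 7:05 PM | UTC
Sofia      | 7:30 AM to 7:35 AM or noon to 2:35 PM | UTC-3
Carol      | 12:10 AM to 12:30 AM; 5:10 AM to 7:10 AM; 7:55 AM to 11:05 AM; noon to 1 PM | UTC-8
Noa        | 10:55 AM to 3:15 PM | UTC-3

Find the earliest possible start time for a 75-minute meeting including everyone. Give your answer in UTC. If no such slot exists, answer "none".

15:55

Diego in UTC: 15:30-17:30, 19:45-21:00.
Farrukh in UTC: 09:30-11:40, 14:45-18:15, 19:10-21:00 (add 3h to convert from UTC-3).
Yosef in UTC: 08:10-10:15, 13:55-19:05.
Sofia in UTC: 10:30-10:35, 15:00-17:35 (add 3h to convert from UTC-3).
Carol in UTC: 08:10-08:30, 13:10-15:10, 15:55-19:05, 20:00-21:00 (add 8h to convert from UTC-8).
Noa in UTC: 13:55-18:15 (add 3h to convert from UTC-3).
Diego ∩ Farrukh: 15:30-17:30, 19:45-21:00.
Diego ∩ Farrukh ∩ Yosef: 15:30-17:30.
Diego ∩ Farrukh ∩ Yosef ∩ Sofia: 15:30-17:30.
Diego ∩ Farrukh ∩ Yosef ∩ Sofia ∩ Carol: 15:55-17:30.
Diego ∩ Farrukh ∩ Yosef ∩ Sofia ∩ Carol ∩ Noa: 15:55-17:30.
So the common availability across everyone is 15:55-17:30.
The first common window of at least 75 minutes is 15:55-17:30, so the earliest start is 15:55.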